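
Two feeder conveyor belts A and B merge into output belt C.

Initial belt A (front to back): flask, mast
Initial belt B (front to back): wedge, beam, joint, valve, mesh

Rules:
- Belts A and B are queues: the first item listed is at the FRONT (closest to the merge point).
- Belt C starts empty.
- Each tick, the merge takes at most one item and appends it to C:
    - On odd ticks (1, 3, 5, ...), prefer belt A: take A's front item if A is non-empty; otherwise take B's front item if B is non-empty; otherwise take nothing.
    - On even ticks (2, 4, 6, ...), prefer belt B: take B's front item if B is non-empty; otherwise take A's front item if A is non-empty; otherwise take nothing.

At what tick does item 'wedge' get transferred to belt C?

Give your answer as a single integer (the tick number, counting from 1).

Tick 1: prefer A, take flask from A; A=[mast] B=[wedge,beam,joint,valve,mesh] C=[flask]
Tick 2: prefer B, take wedge from B; A=[mast] B=[beam,joint,valve,mesh] C=[flask,wedge]

Answer: 2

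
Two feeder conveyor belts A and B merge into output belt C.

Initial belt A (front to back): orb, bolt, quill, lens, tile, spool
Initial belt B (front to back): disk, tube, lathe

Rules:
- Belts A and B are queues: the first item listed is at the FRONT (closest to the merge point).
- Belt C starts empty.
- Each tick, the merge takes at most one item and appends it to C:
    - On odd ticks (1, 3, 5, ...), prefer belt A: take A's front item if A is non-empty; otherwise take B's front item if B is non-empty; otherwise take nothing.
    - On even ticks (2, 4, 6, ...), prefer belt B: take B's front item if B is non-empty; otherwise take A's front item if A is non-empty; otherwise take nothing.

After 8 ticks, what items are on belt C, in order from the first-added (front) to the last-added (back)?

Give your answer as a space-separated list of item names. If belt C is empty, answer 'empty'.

Answer: orb disk bolt tube quill lathe lens tile

Derivation:
Tick 1: prefer A, take orb from A; A=[bolt,quill,lens,tile,spool] B=[disk,tube,lathe] C=[orb]
Tick 2: prefer B, take disk from B; A=[bolt,quill,lens,tile,spool] B=[tube,lathe] C=[orb,disk]
Tick 3: prefer A, take bolt from A; A=[quill,lens,tile,spool] B=[tube,lathe] C=[orb,disk,bolt]
Tick 4: prefer B, take tube from B; A=[quill,lens,tile,spool] B=[lathe] C=[orb,disk,bolt,tube]
Tick 5: prefer A, take quill from A; A=[lens,tile,spool] B=[lathe] C=[orb,disk,bolt,tube,quill]
Tick 6: prefer B, take lathe from B; A=[lens,tile,spool] B=[-] C=[orb,disk,bolt,tube,quill,lathe]
Tick 7: prefer A, take lens from A; A=[tile,spool] B=[-] C=[orb,disk,bolt,tube,quill,lathe,lens]
Tick 8: prefer B, take tile from A; A=[spool] B=[-] C=[orb,disk,bolt,tube,quill,lathe,lens,tile]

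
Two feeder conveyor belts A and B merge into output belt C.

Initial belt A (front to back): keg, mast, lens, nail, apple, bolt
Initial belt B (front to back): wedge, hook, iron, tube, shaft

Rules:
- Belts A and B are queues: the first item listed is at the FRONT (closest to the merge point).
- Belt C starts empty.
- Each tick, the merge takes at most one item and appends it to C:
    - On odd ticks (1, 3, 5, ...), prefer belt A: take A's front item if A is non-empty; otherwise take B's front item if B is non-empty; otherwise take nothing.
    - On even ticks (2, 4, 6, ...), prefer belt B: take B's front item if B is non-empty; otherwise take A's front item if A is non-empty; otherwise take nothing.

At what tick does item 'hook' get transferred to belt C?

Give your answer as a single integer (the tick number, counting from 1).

Tick 1: prefer A, take keg from A; A=[mast,lens,nail,apple,bolt] B=[wedge,hook,iron,tube,shaft] C=[keg]
Tick 2: prefer B, take wedge from B; A=[mast,lens,nail,apple,bolt] B=[hook,iron,tube,shaft] C=[keg,wedge]
Tick 3: prefer A, take mast from A; A=[lens,nail,apple,bolt] B=[hook,iron,tube,shaft] C=[keg,wedge,mast]
Tick 4: prefer B, take hook from B; A=[lens,nail,apple,bolt] B=[iron,tube,shaft] C=[keg,wedge,mast,hook]

Answer: 4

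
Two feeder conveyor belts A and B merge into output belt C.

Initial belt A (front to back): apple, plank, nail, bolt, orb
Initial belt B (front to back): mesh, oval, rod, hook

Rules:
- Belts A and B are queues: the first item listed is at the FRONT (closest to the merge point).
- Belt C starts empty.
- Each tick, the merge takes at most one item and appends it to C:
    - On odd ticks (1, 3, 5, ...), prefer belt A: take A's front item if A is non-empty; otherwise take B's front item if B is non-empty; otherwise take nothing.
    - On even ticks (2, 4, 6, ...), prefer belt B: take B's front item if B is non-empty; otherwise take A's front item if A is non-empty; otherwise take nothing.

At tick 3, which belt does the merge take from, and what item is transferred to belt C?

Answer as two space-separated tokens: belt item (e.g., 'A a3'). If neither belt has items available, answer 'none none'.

Answer: A plank

Derivation:
Tick 1: prefer A, take apple from A; A=[plank,nail,bolt,orb] B=[mesh,oval,rod,hook] C=[apple]
Tick 2: prefer B, take mesh from B; A=[plank,nail,bolt,orb] B=[oval,rod,hook] C=[apple,mesh]
Tick 3: prefer A, take plank from A; A=[nail,bolt,orb] B=[oval,rod,hook] C=[apple,mesh,plank]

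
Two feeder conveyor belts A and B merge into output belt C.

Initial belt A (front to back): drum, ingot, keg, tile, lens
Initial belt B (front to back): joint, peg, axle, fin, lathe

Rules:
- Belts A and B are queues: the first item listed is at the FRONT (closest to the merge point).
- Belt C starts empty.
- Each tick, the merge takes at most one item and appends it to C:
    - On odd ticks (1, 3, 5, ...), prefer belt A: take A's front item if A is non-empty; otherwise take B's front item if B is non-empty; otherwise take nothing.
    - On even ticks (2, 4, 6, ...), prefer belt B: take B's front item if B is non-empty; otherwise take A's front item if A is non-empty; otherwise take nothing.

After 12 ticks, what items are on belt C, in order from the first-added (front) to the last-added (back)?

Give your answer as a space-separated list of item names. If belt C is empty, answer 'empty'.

Answer: drum joint ingot peg keg axle tile fin lens lathe

Derivation:
Tick 1: prefer A, take drum from A; A=[ingot,keg,tile,lens] B=[joint,peg,axle,fin,lathe] C=[drum]
Tick 2: prefer B, take joint from B; A=[ingot,keg,tile,lens] B=[peg,axle,fin,lathe] C=[drum,joint]
Tick 3: prefer A, take ingot from A; A=[keg,tile,lens] B=[peg,axle,fin,lathe] C=[drum,joint,ingot]
Tick 4: prefer B, take peg from B; A=[keg,tile,lens] B=[axle,fin,lathe] C=[drum,joint,ingot,peg]
Tick 5: prefer A, take keg from A; A=[tile,lens] B=[axle,fin,lathe] C=[drum,joint,ingot,peg,keg]
Tick 6: prefer B, take axle from B; A=[tile,lens] B=[fin,lathe] C=[drum,joint,ingot,peg,keg,axle]
Tick 7: prefer A, take tile from A; A=[lens] B=[fin,lathe] C=[drum,joint,ingot,peg,keg,axle,tile]
Tick 8: prefer B, take fin from B; A=[lens] B=[lathe] C=[drum,joint,ingot,peg,keg,axle,tile,fin]
Tick 9: prefer A, take lens from A; A=[-] B=[lathe] C=[drum,joint,ingot,peg,keg,axle,tile,fin,lens]
Tick 10: prefer B, take lathe from B; A=[-] B=[-] C=[drum,joint,ingot,peg,keg,axle,tile,fin,lens,lathe]
Tick 11: prefer A, both empty, nothing taken; A=[-] B=[-] C=[drum,joint,ingot,peg,keg,axle,tile,fin,lens,lathe]
Tick 12: prefer B, both empty, nothing taken; A=[-] B=[-] C=[drum,joint,ingot,peg,keg,axle,tile,fin,lens,lathe]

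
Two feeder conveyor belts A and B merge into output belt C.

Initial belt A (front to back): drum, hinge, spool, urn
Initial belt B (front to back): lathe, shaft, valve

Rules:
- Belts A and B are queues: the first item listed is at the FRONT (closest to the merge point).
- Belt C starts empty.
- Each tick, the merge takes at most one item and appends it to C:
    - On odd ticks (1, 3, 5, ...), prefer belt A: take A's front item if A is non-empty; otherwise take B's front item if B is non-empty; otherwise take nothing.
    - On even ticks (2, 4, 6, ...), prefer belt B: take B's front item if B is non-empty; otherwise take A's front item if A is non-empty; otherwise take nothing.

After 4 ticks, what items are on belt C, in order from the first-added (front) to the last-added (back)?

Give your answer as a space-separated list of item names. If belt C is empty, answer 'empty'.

Tick 1: prefer A, take drum from A; A=[hinge,spool,urn] B=[lathe,shaft,valve] C=[drum]
Tick 2: prefer B, take lathe from B; A=[hinge,spool,urn] B=[shaft,valve] C=[drum,lathe]
Tick 3: prefer A, take hinge from A; A=[spool,urn] B=[shaft,valve] C=[drum,lathe,hinge]
Tick 4: prefer B, take shaft from B; A=[spool,urn] B=[valve] C=[drum,lathe,hinge,shaft]

Answer: drum lathe hinge shaft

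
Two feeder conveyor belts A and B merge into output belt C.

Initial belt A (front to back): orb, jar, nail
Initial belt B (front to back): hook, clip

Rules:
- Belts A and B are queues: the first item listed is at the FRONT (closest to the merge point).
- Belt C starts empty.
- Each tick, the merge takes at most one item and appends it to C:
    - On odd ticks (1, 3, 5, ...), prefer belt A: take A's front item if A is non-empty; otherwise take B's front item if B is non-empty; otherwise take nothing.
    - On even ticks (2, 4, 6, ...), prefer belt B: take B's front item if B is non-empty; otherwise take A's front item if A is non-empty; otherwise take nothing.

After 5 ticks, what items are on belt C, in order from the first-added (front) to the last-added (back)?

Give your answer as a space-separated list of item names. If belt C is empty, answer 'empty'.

Tick 1: prefer A, take orb from A; A=[jar,nail] B=[hook,clip] C=[orb]
Tick 2: prefer B, take hook from B; A=[jar,nail] B=[clip] C=[orb,hook]
Tick 3: prefer A, take jar from A; A=[nail] B=[clip] C=[orb,hook,jar]
Tick 4: prefer B, take clip from B; A=[nail] B=[-] C=[orb,hook,jar,clip]
Tick 5: prefer A, take nail from A; A=[-] B=[-] C=[orb,hook,jar,clip,nail]

Answer: orb hook jar clip nail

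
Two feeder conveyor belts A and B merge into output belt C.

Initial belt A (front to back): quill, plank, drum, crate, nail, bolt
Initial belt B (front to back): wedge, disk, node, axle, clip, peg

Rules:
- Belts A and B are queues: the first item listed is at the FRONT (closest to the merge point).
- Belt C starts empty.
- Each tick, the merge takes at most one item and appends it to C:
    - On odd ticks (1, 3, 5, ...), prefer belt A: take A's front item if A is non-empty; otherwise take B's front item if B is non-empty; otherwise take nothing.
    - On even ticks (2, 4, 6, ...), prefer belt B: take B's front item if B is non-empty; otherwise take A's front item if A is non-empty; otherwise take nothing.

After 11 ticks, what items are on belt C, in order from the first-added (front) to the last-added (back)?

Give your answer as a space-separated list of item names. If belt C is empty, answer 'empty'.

Tick 1: prefer A, take quill from A; A=[plank,drum,crate,nail,bolt] B=[wedge,disk,node,axle,clip,peg] C=[quill]
Tick 2: prefer B, take wedge from B; A=[plank,drum,crate,nail,bolt] B=[disk,node,axle,clip,peg] C=[quill,wedge]
Tick 3: prefer A, take plank from A; A=[drum,crate,nail,bolt] B=[disk,node,axle,clip,peg] C=[quill,wedge,plank]
Tick 4: prefer B, take disk from B; A=[drum,crate,nail,bolt] B=[node,axle,clip,peg] C=[quill,wedge,plank,disk]
Tick 5: prefer A, take drum from A; A=[crate,nail,bolt] B=[node,axle,clip,peg] C=[quill,wedge,plank,disk,drum]
Tick 6: prefer B, take node from B; A=[crate,nail,bolt] B=[axle,clip,peg] C=[quill,wedge,plank,disk,drum,node]
Tick 7: prefer A, take crate from A; A=[nail,bolt] B=[axle,clip,peg] C=[quill,wedge,plank,disk,drum,node,crate]
Tick 8: prefer B, take axle from B; A=[nail,bolt] B=[clip,peg] C=[quill,wedge,plank,disk,drum,node,crate,axle]
Tick 9: prefer A, take nail from A; A=[bolt] B=[clip,peg] C=[quill,wedge,plank,disk,drum,node,crate,axle,nail]
Tick 10: prefer B, take clip from B; A=[bolt] B=[peg] C=[quill,wedge,plank,disk,drum,node,crate,axle,nail,clip]
Tick 11: prefer A, take bolt from A; A=[-] B=[peg] C=[quill,wedge,plank,disk,drum,node,crate,axle,nail,clip,bolt]

Answer: quill wedge plank disk drum node crate axle nail clip bolt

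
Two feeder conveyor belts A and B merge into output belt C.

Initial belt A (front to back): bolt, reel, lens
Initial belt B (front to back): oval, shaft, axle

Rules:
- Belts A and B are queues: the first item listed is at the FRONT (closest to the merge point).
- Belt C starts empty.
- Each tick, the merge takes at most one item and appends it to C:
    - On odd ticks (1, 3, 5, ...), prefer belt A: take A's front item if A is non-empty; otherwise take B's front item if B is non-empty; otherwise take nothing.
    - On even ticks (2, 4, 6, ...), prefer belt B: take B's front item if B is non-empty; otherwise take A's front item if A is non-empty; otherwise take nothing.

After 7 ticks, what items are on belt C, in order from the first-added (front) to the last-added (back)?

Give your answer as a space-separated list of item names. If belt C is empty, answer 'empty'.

Answer: bolt oval reel shaft lens axle

Derivation:
Tick 1: prefer A, take bolt from A; A=[reel,lens] B=[oval,shaft,axle] C=[bolt]
Tick 2: prefer B, take oval from B; A=[reel,lens] B=[shaft,axle] C=[bolt,oval]
Tick 3: prefer A, take reel from A; A=[lens] B=[shaft,axle] C=[bolt,oval,reel]
Tick 4: prefer B, take shaft from B; A=[lens] B=[axle] C=[bolt,oval,reel,shaft]
Tick 5: prefer A, take lens from A; A=[-] B=[axle] C=[bolt,oval,reel,shaft,lens]
Tick 6: prefer B, take axle from B; A=[-] B=[-] C=[bolt,oval,reel,shaft,lens,axle]
Tick 7: prefer A, both empty, nothing taken; A=[-] B=[-] C=[bolt,oval,reel,shaft,lens,axle]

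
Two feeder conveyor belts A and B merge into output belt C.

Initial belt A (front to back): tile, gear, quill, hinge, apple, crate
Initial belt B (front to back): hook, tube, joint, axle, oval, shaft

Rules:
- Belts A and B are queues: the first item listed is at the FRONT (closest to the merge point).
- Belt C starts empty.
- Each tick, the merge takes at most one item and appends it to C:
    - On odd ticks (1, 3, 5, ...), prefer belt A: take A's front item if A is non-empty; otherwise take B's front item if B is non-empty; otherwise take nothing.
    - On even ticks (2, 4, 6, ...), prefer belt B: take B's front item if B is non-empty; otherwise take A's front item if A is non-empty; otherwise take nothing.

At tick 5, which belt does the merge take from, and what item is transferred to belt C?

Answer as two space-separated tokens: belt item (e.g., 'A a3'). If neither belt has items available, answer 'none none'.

Answer: A quill

Derivation:
Tick 1: prefer A, take tile from A; A=[gear,quill,hinge,apple,crate] B=[hook,tube,joint,axle,oval,shaft] C=[tile]
Tick 2: prefer B, take hook from B; A=[gear,quill,hinge,apple,crate] B=[tube,joint,axle,oval,shaft] C=[tile,hook]
Tick 3: prefer A, take gear from A; A=[quill,hinge,apple,crate] B=[tube,joint,axle,oval,shaft] C=[tile,hook,gear]
Tick 4: prefer B, take tube from B; A=[quill,hinge,apple,crate] B=[joint,axle,oval,shaft] C=[tile,hook,gear,tube]
Tick 5: prefer A, take quill from A; A=[hinge,apple,crate] B=[joint,axle,oval,shaft] C=[tile,hook,gear,tube,quill]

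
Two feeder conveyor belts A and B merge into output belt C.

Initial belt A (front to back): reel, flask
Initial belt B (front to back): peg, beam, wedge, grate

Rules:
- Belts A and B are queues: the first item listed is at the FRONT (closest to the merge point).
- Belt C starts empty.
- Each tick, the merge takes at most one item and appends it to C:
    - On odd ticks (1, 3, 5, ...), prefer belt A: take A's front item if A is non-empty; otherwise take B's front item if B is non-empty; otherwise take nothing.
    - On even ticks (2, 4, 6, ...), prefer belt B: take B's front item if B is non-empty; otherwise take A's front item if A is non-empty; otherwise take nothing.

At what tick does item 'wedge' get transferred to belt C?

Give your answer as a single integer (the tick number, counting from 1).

Tick 1: prefer A, take reel from A; A=[flask] B=[peg,beam,wedge,grate] C=[reel]
Tick 2: prefer B, take peg from B; A=[flask] B=[beam,wedge,grate] C=[reel,peg]
Tick 3: prefer A, take flask from A; A=[-] B=[beam,wedge,grate] C=[reel,peg,flask]
Tick 4: prefer B, take beam from B; A=[-] B=[wedge,grate] C=[reel,peg,flask,beam]
Tick 5: prefer A, take wedge from B; A=[-] B=[grate] C=[reel,peg,flask,beam,wedge]

Answer: 5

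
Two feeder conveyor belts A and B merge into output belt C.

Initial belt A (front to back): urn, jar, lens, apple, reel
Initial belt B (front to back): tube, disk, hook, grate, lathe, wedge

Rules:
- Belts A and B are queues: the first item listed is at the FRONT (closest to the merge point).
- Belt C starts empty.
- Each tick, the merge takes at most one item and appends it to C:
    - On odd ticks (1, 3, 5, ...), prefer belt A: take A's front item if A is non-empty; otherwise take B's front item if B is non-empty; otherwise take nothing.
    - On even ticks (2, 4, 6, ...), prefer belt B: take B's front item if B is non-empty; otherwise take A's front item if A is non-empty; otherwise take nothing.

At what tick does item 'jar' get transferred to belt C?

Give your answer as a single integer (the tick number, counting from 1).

Tick 1: prefer A, take urn from A; A=[jar,lens,apple,reel] B=[tube,disk,hook,grate,lathe,wedge] C=[urn]
Tick 2: prefer B, take tube from B; A=[jar,lens,apple,reel] B=[disk,hook,grate,lathe,wedge] C=[urn,tube]
Tick 3: prefer A, take jar from A; A=[lens,apple,reel] B=[disk,hook,grate,lathe,wedge] C=[urn,tube,jar]

Answer: 3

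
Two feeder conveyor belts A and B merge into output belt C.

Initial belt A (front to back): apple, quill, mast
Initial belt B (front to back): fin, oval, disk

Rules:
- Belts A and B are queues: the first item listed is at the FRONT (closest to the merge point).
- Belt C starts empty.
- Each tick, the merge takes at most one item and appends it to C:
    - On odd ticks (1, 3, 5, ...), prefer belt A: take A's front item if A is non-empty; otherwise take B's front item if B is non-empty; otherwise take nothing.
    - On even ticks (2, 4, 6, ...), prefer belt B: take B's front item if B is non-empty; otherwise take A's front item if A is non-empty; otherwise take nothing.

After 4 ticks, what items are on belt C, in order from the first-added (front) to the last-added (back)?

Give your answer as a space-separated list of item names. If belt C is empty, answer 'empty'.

Answer: apple fin quill oval

Derivation:
Tick 1: prefer A, take apple from A; A=[quill,mast] B=[fin,oval,disk] C=[apple]
Tick 2: prefer B, take fin from B; A=[quill,mast] B=[oval,disk] C=[apple,fin]
Tick 3: prefer A, take quill from A; A=[mast] B=[oval,disk] C=[apple,fin,quill]
Tick 4: prefer B, take oval from B; A=[mast] B=[disk] C=[apple,fin,quill,oval]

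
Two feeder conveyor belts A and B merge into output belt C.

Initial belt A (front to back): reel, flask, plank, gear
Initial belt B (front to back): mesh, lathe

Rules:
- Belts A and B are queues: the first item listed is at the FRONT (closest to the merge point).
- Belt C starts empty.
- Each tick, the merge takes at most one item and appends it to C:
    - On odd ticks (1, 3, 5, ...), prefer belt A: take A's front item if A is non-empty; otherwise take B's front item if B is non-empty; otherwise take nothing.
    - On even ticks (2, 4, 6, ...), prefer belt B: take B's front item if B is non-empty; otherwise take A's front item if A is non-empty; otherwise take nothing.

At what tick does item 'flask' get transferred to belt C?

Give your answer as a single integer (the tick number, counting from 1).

Tick 1: prefer A, take reel from A; A=[flask,plank,gear] B=[mesh,lathe] C=[reel]
Tick 2: prefer B, take mesh from B; A=[flask,plank,gear] B=[lathe] C=[reel,mesh]
Tick 3: prefer A, take flask from A; A=[plank,gear] B=[lathe] C=[reel,mesh,flask]

Answer: 3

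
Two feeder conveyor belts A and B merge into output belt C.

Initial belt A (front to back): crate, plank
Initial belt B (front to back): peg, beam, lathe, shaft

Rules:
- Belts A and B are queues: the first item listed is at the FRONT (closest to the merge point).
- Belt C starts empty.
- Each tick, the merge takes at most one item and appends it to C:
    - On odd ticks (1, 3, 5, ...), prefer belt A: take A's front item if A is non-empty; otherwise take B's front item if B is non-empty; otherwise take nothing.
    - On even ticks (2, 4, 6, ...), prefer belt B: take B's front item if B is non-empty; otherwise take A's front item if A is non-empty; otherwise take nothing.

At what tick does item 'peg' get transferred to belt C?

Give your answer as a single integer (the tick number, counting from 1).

Answer: 2

Derivation:
Tick 1: prefer A, take crate from A; A=[plank] B=[peg,beam,lathe,shaft] C=[crate]
Tick 2: prefer B, take peg from B; A=[plank] B=[beam,lathe,shaft] C=[crate,peg]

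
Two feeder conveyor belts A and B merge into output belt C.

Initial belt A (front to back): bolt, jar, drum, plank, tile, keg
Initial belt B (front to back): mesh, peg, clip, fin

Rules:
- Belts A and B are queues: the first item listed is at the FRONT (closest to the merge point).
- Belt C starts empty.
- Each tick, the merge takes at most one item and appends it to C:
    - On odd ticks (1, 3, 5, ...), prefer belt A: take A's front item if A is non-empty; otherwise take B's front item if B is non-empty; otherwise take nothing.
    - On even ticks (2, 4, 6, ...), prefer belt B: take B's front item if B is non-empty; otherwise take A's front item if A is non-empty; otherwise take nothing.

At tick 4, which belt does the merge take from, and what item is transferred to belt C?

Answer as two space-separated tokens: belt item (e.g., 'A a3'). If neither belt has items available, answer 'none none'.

Answer: B peg

Derivation:
Tick 1: prefer A, take bolt from A; A=[jar,drum,plank,tile,keg] B=[mesh,peg,clip,fin] C=[bolt]
Tick 2: prefer B, take mesh from B; A=[jar,drum,plank,tile,keg] B=[peg,clip,fin] C=[bolt,mesh]
Tick 3: prefer A, take jar from A; A=[drum,plank,tile,keg] B=[peg,clip,fin] C=[bolt,mesh,jar]
Tick 4: prefer B, take peg from B; A=[drum,plank,tile,keg] B=[clip,fin] C=[bolt,mesh,jar,peg]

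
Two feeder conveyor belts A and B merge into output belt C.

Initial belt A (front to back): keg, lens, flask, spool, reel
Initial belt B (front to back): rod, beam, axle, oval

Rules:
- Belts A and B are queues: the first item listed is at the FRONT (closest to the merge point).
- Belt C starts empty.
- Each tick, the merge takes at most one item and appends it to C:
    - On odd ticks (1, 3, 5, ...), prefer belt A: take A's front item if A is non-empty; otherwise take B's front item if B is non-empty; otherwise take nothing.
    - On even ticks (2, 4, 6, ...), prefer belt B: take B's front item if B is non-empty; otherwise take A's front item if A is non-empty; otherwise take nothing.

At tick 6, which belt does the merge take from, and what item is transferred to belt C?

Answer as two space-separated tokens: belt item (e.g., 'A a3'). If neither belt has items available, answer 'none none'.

Answer: B axle

Derivation:
Tick 1: prefer A, take keg from A; A=[lens,flask,spool,reel] B=[rod,beam,axle,oval] C=[keg]
Tick 2: prefer B, take rod from B; A=[lens,flask,spool,reel] B=[beam,axle,oval] C=[keg,rod]
Tick 3: prefer A, take lens from A; A=[flask,spool,reel] B=[beam,axle,oval] C=[keg,rod,lens]
Tick 4: prefer B, take beam from B; A=[flask,spool,reel] B=[axle,oval] C=[keg,rod,lens,beam]
Tick 5: prefer A, take flask from A; A=[spool,reel] B=[axle,oval] C=[keg,rod,lens,beam,flask]
Tick 6: prefer B, take axle from B; A=[spool,reel] B=[oval] C=[keg,rod,lens,beam,flask,axle]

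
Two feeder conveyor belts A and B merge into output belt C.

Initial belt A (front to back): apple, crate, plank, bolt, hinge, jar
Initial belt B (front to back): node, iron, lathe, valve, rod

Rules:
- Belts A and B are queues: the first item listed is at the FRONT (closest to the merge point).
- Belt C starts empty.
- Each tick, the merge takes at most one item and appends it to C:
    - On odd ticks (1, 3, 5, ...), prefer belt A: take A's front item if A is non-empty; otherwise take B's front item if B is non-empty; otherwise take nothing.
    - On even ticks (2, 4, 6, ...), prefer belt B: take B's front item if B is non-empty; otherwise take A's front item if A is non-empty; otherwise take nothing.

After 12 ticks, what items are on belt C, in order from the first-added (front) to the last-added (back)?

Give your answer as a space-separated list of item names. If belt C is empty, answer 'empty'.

Tick 1: prefer A, take apple from A; A=[crate,plank,bolt,hinge,jar] B=[node,iron,lathe,valve,rod] C=[apple]
Tick 2: prefer B, take node from B; A=[crate,plank,bolt,hinge,jar] B=[iron,lathe,valve,rod] C=[apple,node]
Tick 3: prefer A, take crate from A; A=[plank,bolt,hinge,jar] B=[iron,lathe,valve,rod] C=[apple,node,crate]
Tick 4: prefer B, take iron from B; A=[plank,bolt,hinge,jar] B=[lathe,valve,rod] C=[apple,node,crate,iron]
Tick 5: prefer A, take plank from A; A=[bolt,hinge,jar] B=[lathe,valve,rod] C=[apple,node,crate,iron,plank]
Tick 6: prefer B, take lathe from B; A=[bolt,hinge,jar] B=[valve,rod] C=[apple,node,crate,iron,plank,lathe]
Tick 7: prefer A, take bolt from A; A=[hinge,jar] B=[valve,rod] C=[apple,node,crate,iron,plank,lathe,bolt]
Tick 8: prefer B, take valve from B; A=[hinge,jar] B=[rod] C=[apple,node,crate,iron,plank,lathe,bolt,valve]
Tick 9: prefer A, take hinge from A; A=[jar] B=[rod] C=[apple,node,crate,iron,plank,lathe,bolt,valve,hinge]
Tick 10: prefer B, take rod from B; A=[jar] B=[-] C=[apple,node,crate,iron,plank,lathe,bolt,valve,hinge,rod]
Tick 11: prefer A, take jar from A; A=[-] B=[-] C=[apple,node,crate,iron,plank,lathe,bolt,valve,hinge,rod,jar]
Tick 12: prefer B, both empty, nothing taken; A=[-] B=[-] C=[apple,node,crate,iron,plank,lathe,bolt,valve,hinge,rod,jar]

Answer: apple node crate iron plank lathe bolt valve hinge rod jar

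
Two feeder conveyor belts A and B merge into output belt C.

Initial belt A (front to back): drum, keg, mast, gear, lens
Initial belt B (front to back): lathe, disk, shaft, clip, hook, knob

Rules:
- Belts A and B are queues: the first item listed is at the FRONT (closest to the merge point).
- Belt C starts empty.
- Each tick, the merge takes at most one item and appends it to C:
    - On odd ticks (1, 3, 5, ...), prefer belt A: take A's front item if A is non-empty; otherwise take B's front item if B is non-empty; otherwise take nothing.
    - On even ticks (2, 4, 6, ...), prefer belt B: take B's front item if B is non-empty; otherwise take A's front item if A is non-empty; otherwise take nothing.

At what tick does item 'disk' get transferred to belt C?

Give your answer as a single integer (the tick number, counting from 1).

Tick 1: prefer A, take drum from A; A=[keg,mast,gear,lens] B=[lathe,disk,shaft,clip,hook,knob] C=[drum]
Tick 2: prefer B, take lathe from B; A=[keg,mast,gear,lens] B=[disk,shaft,clip,hook,knob] C=[drum,lathe]
Tick 3: prefer A, take keg from A; A=[mast,gear,lens] B=[disk,shaft,clip,hook,knob] C=[drum,lathe,keg]
Tick 4: prefer B, take disk from B; A=[mast,gear,lens] B=[shaft,clip,hook,knob] C=[drum,lathe,keg,disk]

Answer: 4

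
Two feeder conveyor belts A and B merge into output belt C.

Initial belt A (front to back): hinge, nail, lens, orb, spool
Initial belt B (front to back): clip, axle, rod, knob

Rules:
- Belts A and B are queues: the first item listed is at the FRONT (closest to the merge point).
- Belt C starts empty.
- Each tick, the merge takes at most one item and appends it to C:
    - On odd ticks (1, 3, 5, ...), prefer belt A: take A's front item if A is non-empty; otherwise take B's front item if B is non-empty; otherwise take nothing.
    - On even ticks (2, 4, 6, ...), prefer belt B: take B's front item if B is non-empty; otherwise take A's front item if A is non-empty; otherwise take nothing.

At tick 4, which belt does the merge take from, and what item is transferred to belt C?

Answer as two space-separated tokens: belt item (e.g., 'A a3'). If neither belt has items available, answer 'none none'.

Tick 1: prefer A, take hinge from A; A=[nail,lens,orb,spool] B=[clip,axle,rod,knob] C=[hinge]
Tick 2: prefer B, take clip from B; A=[nail,lens,orb,spool] B=[axle,rod,knob] C=[hinge,clip]
Tick 3: prefer A, take nail from A; A=[lens,orb,spool] B=[axle,rod,knob] C=[hinge,clip,nail]
Tick 4: prefer B, take axle from B; A=[lens,orb,spool] B=[rod,knob] C=[hinge,clip,nail,axle]

Answer: B axle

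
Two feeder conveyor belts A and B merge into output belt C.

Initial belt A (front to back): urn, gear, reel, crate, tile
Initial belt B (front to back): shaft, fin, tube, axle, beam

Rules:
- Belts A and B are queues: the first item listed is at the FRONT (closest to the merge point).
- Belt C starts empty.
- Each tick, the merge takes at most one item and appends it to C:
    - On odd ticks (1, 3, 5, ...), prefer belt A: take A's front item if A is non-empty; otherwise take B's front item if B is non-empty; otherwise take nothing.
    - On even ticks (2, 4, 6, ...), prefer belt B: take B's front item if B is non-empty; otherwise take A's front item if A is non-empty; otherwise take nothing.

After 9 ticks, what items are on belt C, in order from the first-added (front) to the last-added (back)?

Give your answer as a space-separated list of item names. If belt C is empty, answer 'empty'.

Answer: urn shaft gear fin reel tube crate axle tile

Derivation:
Tick 1: prefer A, take urn from A; A=[gear,reel,crate,tile] B=[shaft,fin,tube,axle,beam] C=[urn]
Tick 2: prefer B, take shaft from B; A=[gear,reel,crate,tile] B=[fin,tube,axle,beam] C=[urn,shaft]
Tick 3: prefer A, take gear from A; A=[reel,crate,tile] B=[fin,tube,axle,beam] C=[urn,shaft,gear]
Tick 4: prefer B, take fin from B; A=[reel,crate,tile] B=[tube,axle,beam] C=[urn,shaft,gear,fin]
Tick 5: prefer A, take reel from A; A=[crate,tile] B=[tube,axle,beam] C=[urn,shaft,gear,fin,reel]
Tick 6: prefer B, take tube from B; A=[crate,tile] B=[axle,beam] C=[urn,shaft,gear,fin,reel,tube]
Tick 7: prefer A, take crate from A; A=[tile] B=[axle,beam] C=[urn,shaft,gear,fin,reel,tube,crate]
Tick 8: prefer B, take axle from B; A=[tile] B=[beam] C=[urn,shaft,gear,fin,reel,tube,crate,axle]
Tick 9: prefer A, take tile from A; A=[-] B=[beam] C=[urn,shaft,gear,fin,reel,tube,crate,axle,tile]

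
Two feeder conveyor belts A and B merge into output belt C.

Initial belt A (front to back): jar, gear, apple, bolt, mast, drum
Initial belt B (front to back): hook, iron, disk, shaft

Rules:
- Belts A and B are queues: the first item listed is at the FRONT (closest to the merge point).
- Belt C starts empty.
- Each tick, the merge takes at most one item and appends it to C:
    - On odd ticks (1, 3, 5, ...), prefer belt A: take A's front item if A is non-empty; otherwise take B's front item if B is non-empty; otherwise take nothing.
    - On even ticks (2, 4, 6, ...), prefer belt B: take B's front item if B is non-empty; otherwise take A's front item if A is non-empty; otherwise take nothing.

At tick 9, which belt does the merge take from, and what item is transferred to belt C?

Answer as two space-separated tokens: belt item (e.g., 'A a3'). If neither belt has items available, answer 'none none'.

Tick 1: prefer A, take jar from A; A=[gear,apple,bolt,mast,drum] B=[hook,iron,disk,shaft] C=[jar]
Tick 2: prefer B, take hook from B; A=[gear,apple,bolt,mast,drum] B=[iron,disk,shaft] C=[jar,hook]
Tick 3: prefer A, take gear from A; A=[apple,bolt,mast,drum] B=[iron,disk,shaft] C=[jar,hook,gear]
Tick 4: prefer B, take iron from B; A=[apple,bolt,mast,drum] B=[disk,shaft] C=[jar,hook,gear,iron]
Tick 5: prefer A, take apple from A; A=[bolt,mast,drum] B=[disk,shaft] C=[jar,hook,gear,iron,apple]
Tick 6: prefer B, take disk from B; A=[bolt,mast,drum] B=[shaft] C=[jar,hook,gear,iron,apple,disk]
Tick 7: prefer A, take bolt from A; A=[mast,drum] B=[shaft] C=[jar,hook,gear,iron,apple,disk,bolt]
Tick 8: prefer B, take shaft from B; A=[mast,drum] B=[-] C=[jar,hook,gear,iron,apple,disk,bolt,shaft]
Tick 9: prefer A, take mast from A; A=[drum] B=[-] C=[jar,hook,gear,iron,apple,disk,bolt,shaft,mast]

Answer: A mast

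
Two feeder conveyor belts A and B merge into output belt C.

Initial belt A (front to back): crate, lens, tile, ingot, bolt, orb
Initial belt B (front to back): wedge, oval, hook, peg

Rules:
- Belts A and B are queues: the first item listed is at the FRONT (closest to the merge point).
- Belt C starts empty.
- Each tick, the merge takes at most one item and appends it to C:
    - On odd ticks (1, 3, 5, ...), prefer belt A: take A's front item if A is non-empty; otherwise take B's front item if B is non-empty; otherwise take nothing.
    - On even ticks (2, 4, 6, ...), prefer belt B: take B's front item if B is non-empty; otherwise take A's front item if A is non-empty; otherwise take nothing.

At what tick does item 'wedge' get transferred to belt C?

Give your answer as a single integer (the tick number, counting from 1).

Tick 1: prefer A, take crate from A; A=[lens,tile,ingot,bolt,orb] B=[wedge,oval,hook,peg] C=[crate]
Tick 2: prefer B, take wedge from B; A=[lens,tile,ingot,bolt,orb] B=[oval,hook,peg] C=[crate,wedge]

Answer: 2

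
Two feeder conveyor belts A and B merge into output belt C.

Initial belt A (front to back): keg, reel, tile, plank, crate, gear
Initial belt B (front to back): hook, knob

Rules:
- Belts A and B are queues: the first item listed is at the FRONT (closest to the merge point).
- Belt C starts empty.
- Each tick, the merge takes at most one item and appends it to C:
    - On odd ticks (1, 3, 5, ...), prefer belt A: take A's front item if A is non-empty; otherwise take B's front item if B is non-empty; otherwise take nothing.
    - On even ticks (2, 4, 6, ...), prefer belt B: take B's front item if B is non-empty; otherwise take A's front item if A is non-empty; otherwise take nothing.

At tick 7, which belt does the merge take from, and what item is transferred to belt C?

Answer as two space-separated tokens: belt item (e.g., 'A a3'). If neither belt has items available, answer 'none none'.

Tick 1: prefer A, take keg from A; A=[reel,tile,plank,crate,gear] B=[hook,knob] C=[keg]
Tick 2: prefer B, take hook from B; A=[reel,tile,plank,crate,gear] B=[knob] C=[keg,hook]
Tick 3: prefer A, take reel from A; A=[tile,plank,crate,gear] B=[knob] C=[keg,hook,reel]
Tick 4: prefer B, take knob from B; A=[tile,plank,crate,gear] B=[-] C=[keg,hook,reel,knob]
Tick 5: prefer A, take tile from A; A=[plank,crate,gear] B=[-] C=[keg,hook,reel,knob,tile]
Tick 6: prefer B, take plank from A; A=[crate,gear] B=[-] C=[keg,hook,reel,knob,tile,plank]
Tick 7: prefer A, take crate from A; A=[gear] B=[-] C=[keg,hook,reel,knob,tile,plank,crate]

Answer: A crate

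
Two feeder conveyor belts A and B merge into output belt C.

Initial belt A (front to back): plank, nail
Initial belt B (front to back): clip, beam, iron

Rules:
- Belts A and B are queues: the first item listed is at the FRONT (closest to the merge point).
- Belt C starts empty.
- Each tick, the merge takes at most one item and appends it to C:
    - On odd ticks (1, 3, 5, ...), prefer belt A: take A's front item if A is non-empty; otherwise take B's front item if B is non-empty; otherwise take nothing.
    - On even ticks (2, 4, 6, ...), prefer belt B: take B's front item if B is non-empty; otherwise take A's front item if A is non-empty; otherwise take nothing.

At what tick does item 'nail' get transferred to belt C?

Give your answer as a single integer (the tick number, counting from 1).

Answer: 3

Derivation:
Tick 1: prefer A, take plank from A; A=[nail] B=[clip,beam,iron] C=[plank]
Tick 2: prefer B, take clip from B; A=[nail] B=[beam,iron] C=[plank,clip]
Tick 3: prefer A, take nail from A; A=[-] B=[beam,iron] C=[plank,clip,nail]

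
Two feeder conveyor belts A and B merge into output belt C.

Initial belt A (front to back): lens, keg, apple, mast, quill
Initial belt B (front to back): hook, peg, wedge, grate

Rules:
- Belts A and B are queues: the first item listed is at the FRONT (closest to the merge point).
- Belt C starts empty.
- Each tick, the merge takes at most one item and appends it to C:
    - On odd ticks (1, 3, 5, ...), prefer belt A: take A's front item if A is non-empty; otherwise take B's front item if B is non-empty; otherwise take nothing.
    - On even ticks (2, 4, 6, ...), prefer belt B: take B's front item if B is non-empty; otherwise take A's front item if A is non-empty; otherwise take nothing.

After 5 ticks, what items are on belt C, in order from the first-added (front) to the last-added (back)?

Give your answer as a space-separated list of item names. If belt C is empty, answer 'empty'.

Answer: lens hook keg peg apple

Derivation:
Tick 1: prefer A, take lens from A; A=[keg,apple,mast,quill] B=[hook,peg,wedge,grate] C=[lens]
Tick 2: prefer B, take hook from B; A=[keg,apple,mast,quill] B=[peg,wedge,grate] C=[lens,hook]
Tick 3: prefer A, take keg from A; A=[apple,mast,quill] B=[peg,wedge,grate] C=[lens,hook,keg]
Tick 4: prefer B, take peg from B; A=[apple,mast,quill] B=[wedge,grate] C=[lens,hook,keg,peg]
Tick 5: prefer A, take apple from A; A=[mast,quill] B=[wedge,grate] C=[lens,hook,keg,peg,apple]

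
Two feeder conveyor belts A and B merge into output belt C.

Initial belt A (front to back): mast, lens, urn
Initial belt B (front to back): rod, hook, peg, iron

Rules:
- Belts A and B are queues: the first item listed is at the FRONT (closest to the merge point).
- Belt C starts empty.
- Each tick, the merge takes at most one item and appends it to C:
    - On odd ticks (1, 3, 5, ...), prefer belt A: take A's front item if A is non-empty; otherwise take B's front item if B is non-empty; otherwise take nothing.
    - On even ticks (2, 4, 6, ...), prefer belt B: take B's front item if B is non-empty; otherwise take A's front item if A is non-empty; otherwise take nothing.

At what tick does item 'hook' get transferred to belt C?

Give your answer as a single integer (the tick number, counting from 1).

Answer: 4

Derivation:
Tick 1: prefer A, take mast from A; A=[lens,urn] B=[rod,hook,peg,iron] C=[mast]
Tick 2: prefer B, take rod from B; A=[lens,urn] B=[hook,peg,iron] C=[mast,rod]
Tick 3: prefer A, take lens from A; A=[urn] B=[hook,peg,iron] C=[mast,rod,lens]
Tick 4: prefer B, take hook from B; A=[urn] B=[peg,iron] C=[mast,rod,lens,hook]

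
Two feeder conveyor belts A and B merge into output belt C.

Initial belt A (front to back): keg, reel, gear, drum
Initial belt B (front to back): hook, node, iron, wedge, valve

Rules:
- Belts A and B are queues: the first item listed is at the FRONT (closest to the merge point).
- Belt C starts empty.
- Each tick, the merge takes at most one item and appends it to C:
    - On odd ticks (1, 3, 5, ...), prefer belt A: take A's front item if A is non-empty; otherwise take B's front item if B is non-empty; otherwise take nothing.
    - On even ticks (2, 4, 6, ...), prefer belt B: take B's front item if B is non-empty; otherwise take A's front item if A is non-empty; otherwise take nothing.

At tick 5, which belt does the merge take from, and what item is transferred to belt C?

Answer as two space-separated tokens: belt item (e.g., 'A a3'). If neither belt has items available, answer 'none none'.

Answer: A gear

Derivation:
Tick 1: prefer A, take keg from A; A=[reel,gear,drum] B=[hook,node,iron,wedge,valve] C=[keg]
Tick 2: prefer B, take hook from B; A=[reel,gear,drum] B=[node,iron,wedge,valve] C=[keg,hook]
Tick 3: prefer A, take reel from A; A=[gear,drum] B=[node,iron,wedge,valve] C=[keg,hook,reel]
Tick 4: prefer B, take node from B; A=[gear,drum] B=[iron,wedge,valve] C=[keg,hook,reel,node]
Tick 5: prefer A, take gear from A; A=[drum] B=[iron,wedge,valve] C=[keg,hook,reel,node,gear]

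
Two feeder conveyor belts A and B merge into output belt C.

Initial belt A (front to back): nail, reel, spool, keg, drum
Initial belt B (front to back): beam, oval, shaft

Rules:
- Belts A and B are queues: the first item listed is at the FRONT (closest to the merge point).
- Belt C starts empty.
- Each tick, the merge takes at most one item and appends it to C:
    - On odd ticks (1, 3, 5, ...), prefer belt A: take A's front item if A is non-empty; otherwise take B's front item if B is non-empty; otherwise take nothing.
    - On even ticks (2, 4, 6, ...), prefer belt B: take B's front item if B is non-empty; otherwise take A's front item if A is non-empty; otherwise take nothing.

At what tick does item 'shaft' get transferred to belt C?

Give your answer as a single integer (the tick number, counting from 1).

Tick 1: prefer A, take nail from A; A=[reel,spool,keg,drum] B=[beam,oval,shaft] C=[nail]
Tick 2: prefer B, take beam from B; A=[reel,spool,keg,drum] B=[oval,shaft] C=[nail,beam]
Tick 3: prefer A, take reel from A; A=[spool,keg,drum] B=[oval,shaft] C=[nail,beam,reel]
Tick 4: prefer B, take oval from B; A=[spool,keg,drum] B=[shaft] C=[nail,beam,reel,oval]
Tick 5: prefer A, take spool from A; A=[keg,drum] B=[shaft] C=[nail,beam,reel,oval,spool]
Tick 6: prefer B, take shaft from B; A=[keg,drum] B=[-] C=[nail,beam,reel,oval,spool,shaft]

Answer: 6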